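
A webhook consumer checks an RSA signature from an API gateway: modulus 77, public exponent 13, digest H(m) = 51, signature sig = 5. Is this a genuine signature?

sig^2 ≡ 5^2 = 25
sig^4 ≡ 25^2 = 625 ≡ 9
sig^8 ≡ 9^2 = 81 ≡ 4
13 = 8 + 4 + 1, so sig^13 ≡ 4·9·5 ≡ 26 (mod 77)
The recovered value 26 does not match the digest 51.

forged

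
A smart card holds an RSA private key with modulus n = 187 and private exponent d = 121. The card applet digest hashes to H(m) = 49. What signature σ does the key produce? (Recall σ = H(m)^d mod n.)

(H(m))^2 ≡ 49^2 = 2401 ≡ 157
(H(m))^4 ≡ 157^2 = 24649 ≡ 152
(H(m))^8 ≡ 152^2 = 23104 ≡ 103
(H(m))^16 ≡ 103^2 = 10609 ≡ 137
(H(m))^32 ≡ 137^2 = 18769 ≡ 69
(H(m))^64 ≡ 69^2 = 4761 ≡ 86
121 = 64 + 32 + 16 + 8 + 1, so (H(m))^121 ≡ 86·69·137·103·49 ≡ 49 (mod 187)

49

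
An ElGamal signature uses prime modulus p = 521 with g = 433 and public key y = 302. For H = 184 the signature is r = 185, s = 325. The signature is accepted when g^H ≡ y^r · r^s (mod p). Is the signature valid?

Left side g^H mod p:
433^2 = 187489 ≡ 450
433^4 ≡ 450^2 = 202500 ≡ 352
433^8 ≡ 352^2 = 123904 ≡ 427
433^16 ≡ 427^2 = 182329 ≡ 500
433^32 ≡ 500^2 = 250000 ≡ 441
433^64 ≡ 441^2 = 194481 ≡ 148
433^128 ≡ 148^2 = 21904 ≡ 22
184 = 128 + 32 + 16 + 8, so 433^184 ≡ 22·441·500·427 ≡ 309 (mod 521)
Right side y^r · r^s mod p:
302^2 = 91204 ≡ 29
302^4 ≡ 29^2 = 841 ≡ 320
302^8 ≡ 320^2 = 102400 ≡ 284
302^16 ≡ 284^2 = 80656 ≡ 422
302^32 ≡ 422^2 = 178084 ≡ 423
302^64 ≡ 423^2 = 178929 ≡ 226
302^128 ≡ 226^2 = 51076 ≡ 18
185 = 128 + 32 + 16 + 8 + 1, so 302^185 ≡ 18·423·422·284·302 ≡ 422 (mod 521)
185^2 = 34225 ≡ 360
185^4 ≡ 360^2 = 129600 ≡ 392
185^8 ≡ 392^2 = 153664 ≡ 490
185^16 ≡ 490^2 = 240100 ≡ 440
185^32 ≡ 440^2 = 193600 ≡ 309
185^64 ≡ 309^2 = 95481 ≡ 138
185^128 ≡ 138^2 = 19044 ≡ 288
185^256 ≡ 288^2 = 82944 ≡ 105
325 = 256 + 64 + 4 + 1, so 185^325 ≡ 105·138·392·185 ≡ 1 (mod 521)
422·1 = 422 ≡ 422 (mod 521)
309 ≠ 422, so verification fails.

invalid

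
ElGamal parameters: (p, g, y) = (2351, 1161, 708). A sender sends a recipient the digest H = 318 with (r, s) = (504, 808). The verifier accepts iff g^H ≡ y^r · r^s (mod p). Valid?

yes

Left side g^H mod p:
1161^318 mod 2351 = 1888
Right side y^r · r^s mod p:
708^504 mod 2351 = 1459
504^808 mod 2351 = 2254
1459·2254 = 3288586 ≡ 1888 (mod 2351)
1888 ≡ 1888 (mod 2351), so the signature is genuine.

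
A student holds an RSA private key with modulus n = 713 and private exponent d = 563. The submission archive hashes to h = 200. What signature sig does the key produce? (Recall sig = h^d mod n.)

49

Squares mod 713: h^1≡200, h^2≡72, h^4≡193, h^8≡173, h^16≡696, h^32≡289, h^64≡100, h^128≡18, h^256≡324, h^512≡165
563 = 512 + 32 + 16 + 2 + 1, so h^563 ≡ 165·289·696·72·200 ≡ 49 (mod 713)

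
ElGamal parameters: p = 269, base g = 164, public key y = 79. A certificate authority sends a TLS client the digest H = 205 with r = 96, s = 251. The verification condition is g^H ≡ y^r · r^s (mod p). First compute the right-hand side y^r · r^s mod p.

253

79^2 = 6241 ≡ 54
79^4 ≡ 54^2 = 2916 ≡ 226
79^8 ≡ 226^2 = 51076 ≡ 235
79^16 ≡ 235^2 = 55225 ≡ 80
79^32 ≡ 80^2 = 6400 ≡ 213
79^64 ≡ 213^2 = 45369 ≡ 177
96 = 64 + 32, so 79^96 ≡ 177·213 ≡ 41 (mod 269)
96^2 = 9216 ≡ 70
96^4 ≡ 70^2 = 4900 ≡ 58
96^8 ≡ 58^2 = 3364 ≡ 136
96^16 ≡ 136^2 = 18496 ≡ 204
96^32 ≡ 204^2 = 41616 ≡ 190
96^64 ≡ 190^2 = 36100 ≡ 54
96^128 ≡ 54^2 = 2916 ≡ 226
251 = 128 + 64 + 32 + 16 + 8 + 2 + 1, so 96^251 ≡ 226·54·190·204·136·70·96 ≡ 203 (mod 269)
y^r · r^s ≡ 41·203 = 8323 ≡ 253 (mod 269)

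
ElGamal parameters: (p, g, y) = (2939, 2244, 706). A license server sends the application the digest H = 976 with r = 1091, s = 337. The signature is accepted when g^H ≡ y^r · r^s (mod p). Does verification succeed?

passes

Left side g^H mod p:
2244^2 = 5035536 ≡ 1029
2244^4 ≡ 1029^2 = 1058841 ≡ 801
2244^8 ≡ 801^2 = 641601 ≡ 899
2244^16 ≡ 899^2 = 808201 ≡ 2915
2244^32 ≡ 2915^2 = 8497225 ≡ 576
2244^64 ≡ 576^2 = 331776 ≡ 2608
2244^128 ≡ 2608^2 = 6801664 ≡ 818
2244^256 ≡ 818^2 = 669124 ≡ 1971
2244^512 ≡ 1971^2 = 3884841 ≡ 2422
976 = 512 + 256 + 128 + 64 + 16, so 2244^976 ≡ 2422·1971·818·2608·2915 ≡ 2075 (mod 2939)
Right side y^r · r^s mod p:
706^2 = 498436 ≡ 1745
706^4 ≡ 1745^2 = 3045025 ≡ 221
706^8 ≡ 221^2 = 48841 ≡ 1817
706^16 ≡ 1817^2 = 3301489 ≡ 992
706^32 ≡ 992^2 = 984064 ≡ 2438
706^64 ≡ 2438^2 = 5943844 ≡ 1186
706^128 ≡ 1186^2 = 1406596 ≡ 1754
706^256 ≡ 1754^2 = 3076516 ≡ 2322
706^512 ≡ 2322^2 = 5391684 ≡ 1558
706^1024 ≡ 1558^2 = 2427364 ≡ 2689
1091 = 1024 + 64 + 2 + 1, so 706^1091 ≡ 2689·1186·1745·706 ≡ 52 (mod 2939)
1091^2 = 1190281 ≡ 2925
1091^4 ≡ 2925^2 = 8555625 ≡ 196
1091^8 ≡ 196^2 = 38416 ≡ 209
1091^16 ≡ 209^2 = 43681 ≡ 2535
1091^32 ≡ 2535^2 = 6426225 ≡ 1571
1091^64 ≡ 1571^2 = 2468041 ≡ 2220
1091^128 ≡ 2220^2 = 4928400 ≡ 2636
1091^256 ≡ 2636^2 = 6948496 ≡ 700
337 = 256 + 64 + 16 + 1, so 1091^337 ≡ 700·2220·2535·1091 ≡ 1792 (mod 2939)
52·1792 = 93184 ≡ 2075 (mod 2939)
2075 ≡ 2075 (mod 2939), so the signature is genuine.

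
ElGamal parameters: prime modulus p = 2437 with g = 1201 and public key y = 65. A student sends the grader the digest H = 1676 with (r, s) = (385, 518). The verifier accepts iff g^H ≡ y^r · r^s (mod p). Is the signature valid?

invalid

Left side g^H mod p:
1201^2 = 1442401 ≡ 2134
1201^4 ≡ 2134^2 = 4553956 ≡ 1640
1201^8 ≡ 1640^2 = 2689600 ≡ 1589
1201^16 ≡ 1589^2 = 2524921 ≡ 189
1201^32 ≡ 189^2 = 35721 ≡ 1603
1201^64 ≡ 1603^2 = 2569609 ≡ 1011
1201^128 ≡ 1011^2 = 1022121 ≡ 1018
1201^256 ≡ 1018^2 = 1036324 ≡ 599
1201^512 ≡ 599^2 = 358801 ≡ 562
1201^1024 ≡ 562^2 = 315844 ≡ 1471
1676 = 1024 + 512 + 128 + 8 + 4, so 1201^1676 ≡ 1471·562·1018·1589·1640 ≡ 2317 (mod 2437)
Right side y^r · r^s mod p:
65^2 = 4225 ≡ 1788
65^4 ≡ 1788^2 = 3196944 ≡ 2037
65^8 ≡ 2037^2 = 4149369 ≡ 1595
65^16 ≡ 1595^2 = 2544025 ≡ 2234
65^32 ≡ 2234^2 = 4990756 ≡ 2217
65^64 ≡ 2217^2 = 4915089 ≡ 2097
65^128 ≡ 2097^2 = 4397409 ≡ 1061
65^256 ≡ 1061^2 = 1125721 ≡ 2264
385 = 256 + 128 + 1, so 65^385 ≡ 2264·1061·65 ≡ 607 (mod 2437)
385^2 = 148225 ≡ 2005
385^4 ≡ 2005^2 = 4020025 ≡ 1412
385^8 ≡ 1412^2 = 1993744 ≡ 278
385^16 ≡ 278^2 = 77284 ≡ 1737
385^32 ≡ 1737^2 = 3017169 ≡ 163
385^64 ≡ 163^2 = 26569 ≡ 2199
385^128 ≡ 2199^2 = 4835601 ≡ 593
385^256 ≡ 593^2 = 351649 ≡ 721
385^512 ≡ 721^2 = 519841 ≡ 760
518 = 512 + 4 + 2, so 385^518 ≡ 760·1412·2005 ≡ 233 (mod 2437)
607·233 = 141431 ≡ 85 (mod 2437)
2317 ≠ 85, so verification fails.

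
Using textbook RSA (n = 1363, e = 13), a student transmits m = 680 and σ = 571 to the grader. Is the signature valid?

σ^2 ≡ 571^2 = 326041 ≡ 284
σ^4 ≡ 284^2 = 80656 ≡ 239
σ^8 ≡ 239^2 = 57121 ≡ 1238
13 = 8 + 4 + 1, so σ^13 ≡ 1238·239·571 ≡ 683 (mod 1363)
683 ≠ 680, so verification fails.

invalid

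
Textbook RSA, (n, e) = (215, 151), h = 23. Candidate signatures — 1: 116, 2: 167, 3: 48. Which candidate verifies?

2

Candidate 1: Squares mod 215: 116^1≡116, 116^2≡126, 116^4≡181, 116^8≡81, 116^16≡111, 116^32≡66, 116^64≡56, 116^128≡126; 151 = 128 + 16 + 4 + 2 + 1, so 116^151 ≡ 126·111·181·126·116 ≡ 206 (mod 215)
Candidate 2: Squares mod 215: 167^1≡167, 167^2≡154, 167^4≡66, 167^8≡56, 167^16≡126, 167^32≡181, 167^64≡81, 167^128≡111; 151 = 128 + 16 + 4 + 2 + 1, so 167^151 ≡ 111·126·66·154·167 ≡ 23 (mod 215)
  → matches h = 23
Candidate 3: Squares mod 215: 48^1≡48, 48^2≡154, 48^4≡66, 48^8≡56, 48^16≡126, 48^32≡181, 48^64≡81, 48^128≡111; 151 = 128 + 16 + 4 + 2 + 1, so 48^151 ≡ 111·126·66·154·48 ≡ 192 (mod 215)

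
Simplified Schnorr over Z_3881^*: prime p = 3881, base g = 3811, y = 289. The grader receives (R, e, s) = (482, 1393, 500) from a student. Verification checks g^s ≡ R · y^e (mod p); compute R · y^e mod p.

2779

Squares mod 3881: 289^1≡289, 289^2≡2020, 289^4≡1469, 289^8≡125, 289^16≡101, 289^32≡2439, 289^64≡3029, 289^128≡157, 289^256≡1363, 289^512≡2651, 289^1024≡3191
1393 = 1024 + 256 + 64 + 32 + 16 + 1, so 289^1393 ≡ 3191·1363·3029·2439·101·289 ≡ 2526 (mod 3881)
R · y^e ≡ 482·2526 = 1217532 ≡ 2779 (mod 3881)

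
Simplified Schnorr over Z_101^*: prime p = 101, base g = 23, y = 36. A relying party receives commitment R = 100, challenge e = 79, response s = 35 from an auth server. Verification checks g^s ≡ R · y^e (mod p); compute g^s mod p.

Squares mod 101: 23^1≡23, 23^2≡24, 23^4≡71, 23^8≡92, 23^16≡81, 23^32≡97
35 = 32 + 2 + 1, so 23^35 ≡ 97·24·23 ≡ 14 (mod 101)

14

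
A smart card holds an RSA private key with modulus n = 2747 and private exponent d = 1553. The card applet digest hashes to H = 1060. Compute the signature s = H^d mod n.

680

H^2 ≡ 1060^2 = 1123600 ≡ 77
H^4 ≡ 77^2 = 5929 ≡ 435
H^8 ≡ 435^2 = 189225 ≡ 2429
H^16 ≡ 2429^2 = 5900041 ≡ 2232
H^32 ≡ 2232^2 = 4981824 ≡ 1513
H^64 ≡ 1513^2 = 2289169 ≡ 918
H^128 ≡ 918^2 = 842724 ≡ 2142
H^256 ≡ 2142^2 = 4588164 ≡ 674
H^512 ≡ 674^2 = 454276 ≡ 1021
H^1024 ≡ 1021^2 = 1042441 ≡ 1328
1553 = 1024 + 512 + 16 + 1, so H^1553 ≡ 1328·1021·2232·1060 ≡ 680 (mod 2747)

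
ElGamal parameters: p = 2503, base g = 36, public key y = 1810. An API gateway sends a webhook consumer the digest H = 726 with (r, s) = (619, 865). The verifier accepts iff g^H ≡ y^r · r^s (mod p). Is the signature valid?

valid

Left side g^H mod p:
36^2 = 1296
36^4 ≡ 1296^2 = 1679616 ≡ 103
36^8 ≡ 103^2 = 10609 ≡ 597
36^16 ≡ 597^2 = 356409 ≡ 983
36^32 ≡ 983^2 = 966289 ≡ 131
36^64 ≡ 131^2 = 17161 ≡ 2143
36^128 ≡ 2143^2 = 4592449 ≡ 1947
36^256 ≡ 1947^2 = 3790809 ≡ 1267
36^512 ≡ 1267^2 = 1605289 ≡ 866
726 = 512 + 128 + 64 + 16 + 4 + 2, so 36^726 ≡ 866·1947·2143·983·103·1296 ≡ 2451 (mod 2503)
Right side y^r · r^s mod p:
1810^2 = 3276100 ≡ 2176
1810^4 ≡ 2176^2 = 4734976 ≡ 1803
1810^8 ≡ 1803^2 = 3250809 ≡ 1915
1810^16 ≡ 1915^2 = 3667225 ≡ 330
1810^32 ≡ 330^2 = 108900 ≡ 1271
1810^64 ≡ 1271^2 = 1615441 ≡ 1006
1810^128 ≡ 1006^2 = 1012036 ≡ 824
1810^256 ≡ 824^2 = 678976 ≡ 663
1810^512 ≡ 663^2 = 439569 ≡ 1544
619 = 512 + 64 + 32 + 8 + 2 + 1, so 1810^619 ≡ 1544·1006·1271·1915·2176·1810 ≡ 2256 (mod 2503)
619^2 = 383161 ≡ 202
619^4 ≡ 202^2 = 40804 ≡ 756
619^8 ≡ 756^2 = 571536 ≡ 852
619^16 ≡ 852^2 = 725904 ≡ 34
619^32 ≡ 34^2 = 1156
619^64 ≡ 1156^2 = 1336336 ≡ 2237
619^128 ≡ 2237^2 = 5004169 ≡ 672
619^256 ≡ 672^2 = 451584 ≡ 1044
619^512 ≡ 1044^2 = 1089936 ≡ 1131
865 = 512 + 256 + 64 + 32 + 1, so 619^865 ≡ 1131·1044·2237·1156·619 ≡ 2108 (mod 2503)
2256·2108 = 4755648 ≡ 2451 (mod 2503)
2451 ≡ 2451 (mod 2503), so the signature is genuine.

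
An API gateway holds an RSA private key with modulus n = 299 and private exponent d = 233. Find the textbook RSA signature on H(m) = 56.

153

Squares mod 299: (H(m))^1≡56, (H(m))^2≡146, (H(m))^4≡87, (H(m))^8≡94, (H(m))^16≡165, (H(m))^32≡16, (H(m))^64≡256, (H(m))^128≡55
233 = 128 + 64 + 32 + 8 + 1, so (H(m))^233 ≡ 55·256·16·94·56 ≡ 153 (mod 299)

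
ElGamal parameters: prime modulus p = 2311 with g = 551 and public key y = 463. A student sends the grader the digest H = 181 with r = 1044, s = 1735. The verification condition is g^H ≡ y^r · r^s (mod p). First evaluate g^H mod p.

551^2 = 303601 ≡ 860
551^4 ≡ 860^2 = 739600 ≡ 80
551^8 ≡ 80^2 = 6400 ≡ 1778
551^16 ≡ 1778^2 = 3161284 ≡ 2147
551^32 ≡ 2147^2 = 4609609 ≡ 1475
551^64 ≡ 1475^2 = 2175625 ≡ 974
551^128 ≡ 974^2 = 948676 ≡ 1166
181 = 128 + 32 + 16 + 4 + 1, so 551^181 ≡ 1166·1475·2147·80·551 ≡ 201 (mod 2311)

201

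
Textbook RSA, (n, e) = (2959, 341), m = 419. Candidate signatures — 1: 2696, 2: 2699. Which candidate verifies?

1

Candidate 1: 2696^2 = 7268416 ≡ 1112; 2696^4 ≡ 1112^2 = 1236544 ≡ 2641; 2696^8 ≡ 2641^2 = 6974881 ≡ 518; 2696^16 ≡ 518^2 = 268324 ≡ 2014; 2696^32 ≡ 2014^2 = 4056196 ≡ 2366; 2696^64 ≡ 2366^2 = 5597956 ≡ 2487; 2696^128 ≡ 2487^2 = 6185169 ≡ 859; 2696^256 ≡ 859^2 = 737881 ≡ 1090; 341 = 256 + 64 + 16 + 4 + 1, so 2696^341 ≡ 1090·2487·2014·2641·2696 ≡ 419 (mod 2959)
  → matches m = 419
Candidate 2: 2699^2 = 7284601 ≡ 2502; 2699^4 ≡ 2502^2 = 6260004 ≡ 1719; 2699^8 ≡ 1719^2 = 2954961 ≡ 1879; 2699^16 ≡ 1879^2 = 3530641 ≡ 554; 2699^32 ≡ 554^2 = 306916 ≡ 2139; 2699^64 ≡ 2139^2 = 4575321 ≡ 707; 2699^128 ≡ 707^2 = 499849 ≡ 2737; 2699^256 ≡ 2737^2 = 7491169 ≡ 1940; 341 = 256 + 64 + 16 + 4 + 1, so 2699^341 ≡ 1940·707·554·1719·2699 ≡ 103 (mod 2959)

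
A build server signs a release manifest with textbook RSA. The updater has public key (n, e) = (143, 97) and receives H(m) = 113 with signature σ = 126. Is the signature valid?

σ^2 ≡ 126^2 = 15876 ≡ 3
σ^4 ≡ 3^2 = 9
σ^8 ≡ 9^2 = 81
σ^16 ≡ 81^2 = 6561 ≡ 126
σ^32 ≡ 126^2 = 15876 ≡ 3
σ^64 ≡ 3^2 = 9
97 = 64 + 32 + 1, so σ^97 ≡ 9·3·126 ≡ 113 (mod 143)
σ^97 mod 143 = 113 matches H(m).

valid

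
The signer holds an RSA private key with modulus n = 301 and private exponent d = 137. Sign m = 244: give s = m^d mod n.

76

m^2 ≡ 244^2 = 59536 ≡ 239
m^4 ≡ 239^2 = 57121 ≡ 232
m^8 ≡ 232^2 = 53824 ≡ 246
m^16 ≡ 246^2 = 60516 ≡ 15
m^32 ≡ 15^2 = 225
m^64 ≡ 225^2 = 50625 ≡ 57
m^128 ≡ 57^2 = 3249 ≡ 239
137 = 128 + 8 + 1, so m^137 ≡ 239·246·244 ≡ 76 (mod 301)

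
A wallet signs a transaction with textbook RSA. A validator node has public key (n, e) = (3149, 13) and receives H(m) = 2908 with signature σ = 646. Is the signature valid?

σ^13 mod 3149 = 2908
σ^13 mod 3149 = 2908 matches H(m).

valid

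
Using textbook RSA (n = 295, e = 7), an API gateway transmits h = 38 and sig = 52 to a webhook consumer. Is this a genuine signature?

sig^2 ≡ 52^2 = 2704 ≡ 49
sig^4 ≡ 49^2 = 2401 ≡ 41
7 = 4 + 2 + 1, so sig^7 ≡ 41·49·52 ≡ 38 (mod 295)
38 = h, so the signature checks out.

genuine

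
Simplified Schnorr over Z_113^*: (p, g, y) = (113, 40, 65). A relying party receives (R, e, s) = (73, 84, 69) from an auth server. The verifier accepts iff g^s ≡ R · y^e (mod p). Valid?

yes

g^s mod p:
Squares mod 113: 40^1≡40, 40^2≡18, 40^4≡98, 40^8≡112, 40^16≡1, 40^32≡1, 40^64≡1
69 = 64 + 4 + 1, so 40^69 ≡ 1·98·40 ≡ 78 (mod 113)
R · y^e mod p:
Squares mod 113: 65^1≡65, 65^2≡44, 65^4≡15, 65^8≡112, 65^16≡1, 65^32≡1, 65^64≡1
84 = 64 + 16 + 4, so 65^84 ≡ 1·1·15 ≡ 15 (mod 113)
73·15 = 1095 ≡ 78 (mod 113)
78 ≡ 78 (mod 113); signature holds.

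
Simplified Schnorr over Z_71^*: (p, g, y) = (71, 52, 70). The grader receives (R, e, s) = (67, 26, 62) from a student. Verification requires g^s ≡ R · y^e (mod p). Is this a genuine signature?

g^s mod p:
52^2 = 2704 ≡ 6
52^4 ≡ 6^2 = 36
52^8 ≡ 36^2 = 1296 ≡ 18
52^16 ≡ 18^2 = 324 ≡ 40
52^32 ≡ 40^2 = 1600 ≡ 38
62 = 32 + 16 + 8 + 4 + 2, so 52^62 ≡ 38·40·18·36·6 ≡ 4 (mod 71)
R · y^e mod p:
70^2 = 4900 ≡ 1
70^4 ≡ 1^2 = 1
70^8 ≡ 1^2 = 1
70^16 ≡ 1^2 = 1
26 = 16 + 8 + 2, so 70^26 ≡ 1·1·1 ≡ 1 (mod 71)
67·1 = 67 ≡ 67 (mod 71)
4 ≠ 67; the check fails.

forged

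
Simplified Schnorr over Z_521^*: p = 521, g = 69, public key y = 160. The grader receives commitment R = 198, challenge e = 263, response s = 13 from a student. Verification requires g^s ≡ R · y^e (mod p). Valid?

g^s mod p:
69^2 = 4761 ≡ 72
69^4 ≡ 72^2 = 5184 ≡ 495
69^8 ≡ 495^2 = 245025 ≡ 155
13 = 8 + 4 + 1, so 69^13 ≡ 155·495·69 ≡ 144 (mod 521)
R · y^e mod p:
160^2 = 25600 ≡ 71
160^4 ≡ 71^2 = 5041 ≡ 352
160^8 ≡ 352^2 = 123904 ≡ 427
160^16 ≡ 427^2 = 182329 ≡ 500
160^32 ≡ 500^2 = 250000 ≡ 441
160^64 ≡ 441^2 = 194481 ≡ 148
160^128 ≡ 148^2 = 21904 ≡ 22
160^256 ≡ 22^2 = 484
263 = 256 + 4 + 2 + 1, so 160^263 ≡ 484·352·71·160 ≡ 419 (mod 521)
198·419 = 82962 ≡ 123 (mod 521)
144 ≠ 123; the check fails.

no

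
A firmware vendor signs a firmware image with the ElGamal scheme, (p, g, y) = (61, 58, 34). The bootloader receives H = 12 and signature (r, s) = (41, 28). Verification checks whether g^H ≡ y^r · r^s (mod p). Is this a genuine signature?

Left side g^H mod p:
58^2 = 3364 ≡ 9
58^4 ≡ 9^2 = 81 ≡ 20
58^8 ≡ 20^2 = 400 ≡ 34
12 = 8 + 4, so 58^12 ≡ 34·20 ≡ 9 (mod 61)
Right side y^r · r^s mod p:
34^2 = 1156 ≡ 58
34^4 ≡ 58^2 = 3364 ≡ 9
34^8 ≡ 9^2 = 81 ≡ 20
34^16 ≡ 20^2 = 400 ≡ 34
34^32 ≡ 34^2 = 1156 ≡ 58
41 = 32 + 8 + 1, so 34^41 ≡ 58·20·34 ≡ 34 (mod 61)
41^2 = 1681 ≡ 34
41^4 ≡ 34^2 = 1156 ≡ 58
41^8 ≡ 58^2 = 3364 ≡ 9
41^16 ≡ 9^2 = 81 ≡ 20
28 = 16 + 8 + 4, so 41^28 ≡ 20·9·58 ≡ 9 (mod 61)
34·9 = 306 ≡ 1 (mod 61)
9 ≠ 1, so verification fails.

forged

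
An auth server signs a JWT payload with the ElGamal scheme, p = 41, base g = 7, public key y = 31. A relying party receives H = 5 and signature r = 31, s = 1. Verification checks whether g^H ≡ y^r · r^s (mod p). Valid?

Left side g^H mod p:
7^2 = 49 ≡ 8
7^4 ≡ 8^2 = 64 ≡ 23
5 = 4 + 1, so 7^5 ≡ 23·7 ≡ 38 (mod 41)
Right side y^r · r^s mod p:
31^2 = 961 ≡ 18
31^4 ≡ 18^2 = 324 ≡ 37
31^8 ≡ 37^2 = 1369 ≡ 16
31^16 ≡ 16^2 = 256 ≡ 10
31 = 16 + 8 + 4 + 2 + 1, so 31^31 ≡ 10·16·37·18·31 ≡ 31 (mod 41)
31^1 mod 41 = 31
31·31 = 961 ≡ 18 (mod 41)
38 ≠ 18, so verification fails.

no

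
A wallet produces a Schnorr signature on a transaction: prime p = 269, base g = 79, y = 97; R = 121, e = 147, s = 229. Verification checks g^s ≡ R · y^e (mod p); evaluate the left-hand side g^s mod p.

Squares mod 269: 79^1≡79, 79^2≡54, 79^4≡226, 79^8≡235, 79^16≡80, 79^32≡213, 79^64≡177, 79^128≡125
229 = 128 + 64 + 32 + 4 + 1, so 79^229 ≡ 125·177·213·226·79 ≡ 55 (mod 269)

55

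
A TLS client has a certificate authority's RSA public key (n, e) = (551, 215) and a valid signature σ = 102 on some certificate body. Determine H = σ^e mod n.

106

σ^2 ≡ 102^2 = 10404 ≡ 486
σ^4 ≡ 486^2 = 236196 ≡ 368
σ^8 ≡ 368^2 = 135424 ≡ 429
σ^16 ≡ 429^2 = 184041 ≡ 7
σ^32 ≡ 7^2 = 49
σ^64 ≡ 49^2 = 2401 ≡ 197
σ^128 ≡ 197^2 = 38809 ≡ 239
215 = 128 + 64 + 16 + 4 + 2 + 1, so σ^215 ≡ 239·197·7·368·486·102 ≡ 106 (mod 551)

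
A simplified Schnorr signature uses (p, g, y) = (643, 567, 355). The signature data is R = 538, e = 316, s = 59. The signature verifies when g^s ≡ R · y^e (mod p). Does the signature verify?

g^s mod p:
567^2 = 321489 ≡ 632
567^4 ≡ 632^2 = 399424 ≡ 121
567^8 ≡ 121^2 = 14641 ≡ 495
567^16 ≡ 495^2 = 245025 ≡ 42
567^32 ≡ 42^2 = 1764 ≡ 478
59 = 32 + 16 + 8 + 2 + 1, so 567^59 ≡ 478·42·495·632·567 ≡ 327 (mod 643)
R · y^e mod p:
355^2 = 126025 ≡ 640
355^4 ≡ 640^2 = 409600 ≡ 9
355^8 ≡ 9^2 = 81
355^16 ≡ 81^2 = 6561 ≡ 131
355^32 ≡ 131^2 = 17161 ≡ 443
355^64 ≡ 443^2 = 196249 ≡ 134
355^128 ≡ 134^2 = 17956 ≡ 595
355^256 ≡ 595^2 = 354025 ≡ 375
316 = 256 + 32 + 16 + 8 + 4, so 355^316 ≡ 375·443·131·81·9 ≡ 225 (mod 643)
538·225 = 121050 ≡ 166 (mod 643)
327 ≠ 166; the check fails.

does not verify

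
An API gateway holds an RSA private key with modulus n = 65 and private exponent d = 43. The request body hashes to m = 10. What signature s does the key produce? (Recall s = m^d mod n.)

10

Squares mod 65: m^1≡10, m^2≡35, m^4≡55, m^8≡35, m^16≡55, m^32≡35
43 = 32 + 8 + 2 + 1, so m^43 ≡ 35·35·35·10 ≡ 10 (mod 65)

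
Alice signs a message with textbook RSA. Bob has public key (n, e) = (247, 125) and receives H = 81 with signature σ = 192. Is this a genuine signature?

σ^2 ≡ 192^2 = 36864 ≡ 61
σ^4 ≡ 61^2 = 3721 ≡ 16
σ^8 ≡ 16^2 = 256 ≡ 9
σ^16 ≡ 9^2 = 81
σ^32 ≡ 81^2 = 6561 ≡ 139
σ^64 ≡ 139^2 = 19321 ≡ 55
125 = 64 + 32 + 16 + 8 + 4 + 1, so σ^125 ≡ 55·139·81·9·16·192 ≡ 238 (mod 247)
238 ≠ 81, so verification fails.

forged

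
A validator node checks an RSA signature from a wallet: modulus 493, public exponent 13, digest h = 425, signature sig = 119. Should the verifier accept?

accept

sig^2 ≡ 119^2 = 14161 ≡ 357
sig^4 ≡ 357^2 = 127449 ≡ 255
sig^8 ≡ 255^2 = 65025 ≡ 442
13 = 8 + 4 + 1, so sig^13 ≡ 442·255·119 ≡ 425 (mod 493)
425 = h, so the signature checks out.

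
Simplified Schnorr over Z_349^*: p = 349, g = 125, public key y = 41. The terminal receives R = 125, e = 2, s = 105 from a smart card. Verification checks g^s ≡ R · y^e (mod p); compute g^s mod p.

27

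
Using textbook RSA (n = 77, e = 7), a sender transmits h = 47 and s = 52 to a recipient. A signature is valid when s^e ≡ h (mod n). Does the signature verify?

s^2 ≡ 52^2 = 2704 ≡ 9
s^4 ≡ 9^2 = 81 ≡ 4
7 = 4 + 2 + 1, so s^7 ≡ 4·9·52 ≡ 24 (mod 77)
24 ≠ 47, so verification fails.

does not verify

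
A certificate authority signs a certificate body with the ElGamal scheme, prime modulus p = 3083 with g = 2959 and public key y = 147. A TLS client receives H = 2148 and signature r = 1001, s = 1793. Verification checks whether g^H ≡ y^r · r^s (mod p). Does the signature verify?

does not verify

Left side g^H mod p:
Squares mod 3083: 2959^1≡2959, 2959^2≡3044, 2959^4≡1521, 2959^8≡1191, 2959^16≡301, 2959^32≡1194, 2959^64≡1290, 2959^128≡2363, 2959^256≡456, 2959^512≡1375, 2959^1024≡746, 2959^2048≡1576
2148 = 2048 + 64 + 32 + 4, so 2959^2148 ≡ 1576·1290·1194·1521 ≡ 1418 (mod 3083)
Right side y^r · r^s mod p:
Squares mod 3083: 147^1≡147, 147^2≡28, 147^4≡784, 147^8≡1139, 147^16≡2461, 147^32≡1509, 147^64≡1827, 147^128≡2123, 147^256≡2866, 147^512≡844
1001 = 512 + 256 + 128 + 64 + 32 + 8 + 1, so 147^1001 ≡ 844·2866·2123·1827·1509·1139·147 ≡ 2677 (mod 3083)
Squares mod 3083: 1001^1≡1001, 1001^2≡26, 1001^4≡676, 1001^8≡692, 1001^16≡999, 1001^32≡2192, 1001^64≡1550, 1001^128≡843, 1001^256≡1559, 1001^512≡1077, 1001^1024≡721
1793 = 1024 + 512 + 256 + 1, so 1001^1793 ≡ 721·1077·1559·1001 ≡ 1220 (mod 3083)
2677·1220 = 3265940 ≡ 1043 (mod 3083)
1418 ≠ 1043, so verification fails.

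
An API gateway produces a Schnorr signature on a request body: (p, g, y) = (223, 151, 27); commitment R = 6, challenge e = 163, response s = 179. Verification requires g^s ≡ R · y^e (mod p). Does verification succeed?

g^s mod p:
Squares mod 223: 151^1≡151, 151^2≡55, 151^4≡126, 151^8≡43, 151^16≡65, 151^32≡211, 151^64≡144, 151^128≡220
179 = 128 + 32 + 16 + 2 + 1, so 151^179 ≡ 220·211·65·55·151 ≡ 142 (mod 223)
R · y^e mod p:
Squares mod 223: 27^1≡27, 27^2≡60, 27^4≡32, 27^8≡132, 27^16≡30, 27^32≡8, 27^64≡64, 27^128≡82
163 = 128 + 32 + 2 + 1, so 27^163 ≡ 82·8·60·27 ≡ 125 (mod 223)
6·125 = 750 ≡ 81 (mod 223)
142 ≠ 81; the check fails.

fails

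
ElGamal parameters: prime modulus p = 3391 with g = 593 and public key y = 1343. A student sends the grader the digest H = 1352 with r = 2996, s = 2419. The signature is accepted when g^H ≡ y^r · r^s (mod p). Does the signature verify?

does not verify

Left side g^H mod p:
593^2 = 351649 ≡ 2376
593^4 ≡ 2376^2 = 5645376 ≡ 2752
593^8 ≡ 2752^2 = 7573504 ≡ 1401
593^16 ≡ 1401^2 = 1962801 ≡ 2803
593^32 ≡ 2803^2 = 7856809 ≡ 3253
593^64 ≡ 3253^2 = 10582009 ≡ 2089
593^128 ≡ 2089^2 = 4363921 ≡ 3095
593^256 ≡ 3095^2 = 9579025 ≡ 2841
593^512 ≡ 2841^2 = 8071281 ≡ 701
593^1024 ≡ 701^2 = 491401 ≡ 3097
1352 = 1024 + 256 + 64 + 8, so 593^1352 ≡ 3097·2841·2089·1401 ≡ 1263 (mod 3391)
Right side y^r · r^s mod p:
1343^2 = 1803649 ≡ 3028
1343^4 ≡ 3028^2 = 9168784 ≡ 2911
1343^8 ≡ 2911^2 = 8473921 ≡ 3203
1343^16 ≡ 3203^2 = 10259209 ≡ 1434
1343^32 ≡ 1434^2 = 2056356 ≡ 1410
1343^64 ≡ 1410^2 = 1988100 ≡ 974
1343^128 ≡ 974^2 = 948676 ≡ 2587
1343^256 ≡ 2587^2 = 6692569 ≡ 2126
1343^512 ≡ 2126^2 = 4519876 ≡ 3064
1343^1024 ≡ 3064^2 = 9388096 ≡ 1808
1343^2048 ≡ 1808^2 = 3268864 ≡ 3331
2996 = 2048 + 512 + 256 + 128 + 32 + 16 + 4, so 1343^2996 ≡ 3331·3064·2126·2587·1410·1434·2911 ≡ 113 (mod 3391)
2996^2 = 8976016 ≡ 39
2996^4 ≡ 39^2 = 1521
2996^8 ≡ 1521^2 = 2313441 ≡ 779
2996^16 ≡ 779^2 = 606841 ≡ 3243
2996^32 ≡ 3243^2 = 10517049 ≡ 1558
2996^64 ≡ 1558^2 = 2427364 ≡ 2799
2996^128 ≡ 2799^2 = 7834401 ≡ 1191
2996^256 ≡ 1191^2 = 1418481 ≡ 1043
2996^512 ≡ 1043^2 = 1087849 ≡ 2729
2996^1024 ≡ 2729^2 = 7447441 ≡ 805
2996^2048 ≡ 805^2 = 648025 ≡ 344
2419 = 2048 + 256 + 64 + 32 + 16 + 2 + 1, so 2996^2419 ≡ 344·1043·2799·1558·3243·39·2996 ≡ 174 (mod 3391)
113·174 = 19662 ≡ 2707 (mod 3391)
1263 ≠ 2707, so verification fails.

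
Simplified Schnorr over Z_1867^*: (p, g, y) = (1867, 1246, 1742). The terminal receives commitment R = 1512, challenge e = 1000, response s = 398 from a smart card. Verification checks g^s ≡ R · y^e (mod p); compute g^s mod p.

1246^2 = 1552516 ≡ 1039
1246^4 ≡ 1039^2 = 1079521 ≡ 395
1246^8 ≡ 395^2 = 156025 ≡ 1064
1246^16 ≡ 1064^2 = 1132096 ≡ 694
1246^32 ≡ 694^2 = 481636 ≡ 1817
1246^64 ≡ 1817^2 = 3301489 ≡ 633
1246^128 ≡ 633^2 = 400689 ≡ 1151
1246^256 ≡ 1151^2 = 1324801 ≡ 1098
398 = 256 + 128 + 8 + 4 + 2, so 1246^398 ≡ 1098·1151·1064·395·1039 ≡ 861 (mod 1867)

861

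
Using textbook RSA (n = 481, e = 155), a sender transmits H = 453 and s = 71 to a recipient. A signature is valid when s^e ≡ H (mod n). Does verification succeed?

passes

Squares mod 481: s^1≡71, s^2≡231, s^4≡451, s^8≡419, s^16≡477, s^32≡16, s^64≡256, s^128≡120
155 = 128 + 16 + 8 + 2 + 1, so s^155 ≡ 120·477·419·231·71 ≡ 453 (mod 481)
Since 453 equals the digest 453, verification succeeds.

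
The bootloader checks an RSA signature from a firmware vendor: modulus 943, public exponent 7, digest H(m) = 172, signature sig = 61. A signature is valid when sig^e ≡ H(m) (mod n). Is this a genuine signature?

sig^2 ≡ 61^2 = 3721 ≡ 892
sig^4 ≡ 892^2 = 795664 ≡ 715
7 = 4 + 2 + 1, so sig^7 ≡ 715·892·61 ≡ 172 (mod 943)
Since 172 equals the digest 172, verification succeeds.

genuine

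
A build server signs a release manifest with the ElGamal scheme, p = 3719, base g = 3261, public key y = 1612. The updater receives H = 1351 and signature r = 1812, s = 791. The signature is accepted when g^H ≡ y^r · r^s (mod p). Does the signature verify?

verifies

Left side g^H mod p:
Squares mod 3719: 3261^1≡3261, 3261^2≡1500, 3261^4≡5, 3261^8≡25, 3261^16≡625, 3261^32≡130, 3261^64≡2024, 3261^128≡1957, 3261^256≡2998, 3261^512≡2900, 3261^1024≡1341
1351 = 1024 + 256 + 64 + 4 + 2 + 1, so 3261^1351 ≡ 1341·2998·2024·5·1500·3261 ≡ 1276 (mod 3719)
Right side y^r · r^s mod p:
Squares mod 3719: 1612^1≡1612, 1612^2≡2682, 1612^4≡578, 1612^8≡3093, 1612^16≡1381, 1612^32≡3033, 1612^64≡2002, 1612^128≡2641, 1612^256≡1756, 1612^512≡485, 1612^1024≡928
1812 = 1024 + 512 + 256 + 16 + 4, so 1612^1812 ≡ 928·485·1756·1381·578 ≡ 146 (mod 3719)
Squares mod 3719: 1812^1≡1812, 1812^2≡3186, 1812^4≡1445, 1812^8≡1666, 1812^16≡1182, 1812^32≡2499, 1812^64≡800, 1812^128≡332, 1812^256≡2373, 1812^512≡563
791 = 512 + 256 + 16 + 4 + 2 + 1, so 1812^791 ≡ 563·2373·1182·1445·3186·1812 ≡ 2556 (mod 3719)
146·2556 = 373176 ≡ 1276 (mod 3719)
1276 ≡ 1276 (mod 3719), so the signature is genuine.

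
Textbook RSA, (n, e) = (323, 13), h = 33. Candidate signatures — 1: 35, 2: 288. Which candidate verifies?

2

Candidate 1: 35^2 = 1225 ≡ 256; 35^4 ≡ 256^2 = 65536 ≡ 290; 35^8 ≡ 290^2 = 84100 ≡ 120; 13 = 8 + 4 + 1, so 35^13 ≡ 120·290·35 ≡ 290 (mod 323)
Candidate 2: 288^2 = 82944 ≡ 256; 288^4 ≡ 256^2 = 65536 ≡ 290; 288^8 ≡ 290^2 = 84100 ≡ 120; 13 = 8 + 4 + 1, so 288^13 ≡ 120·290·288 ≡ 33 (mod 323)
  → matches h = 33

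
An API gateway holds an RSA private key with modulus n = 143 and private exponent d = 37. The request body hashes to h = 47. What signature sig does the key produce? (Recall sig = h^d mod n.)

h^2 ≡ 47^2 = 2209 ≡ 64
h^4 ≡ 64^2 = 4096 ≡ 92
h^8 ≡ 92^2 = 8464 ≡ 27
h^16 ≡ 27^2 = 729 ≡ 14
h^32 ≡ 14^2 = 196 ≡ 53
37 = 32 + 4 + 1, so h^37 ≡ 53·92·47 ≡ 86 (mod 143)

86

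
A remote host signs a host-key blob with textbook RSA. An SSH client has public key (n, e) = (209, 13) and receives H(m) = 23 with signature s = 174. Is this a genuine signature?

forged

s^13 mod 209 = 14
s^13 mod 209 = 14, but H(m) = 23.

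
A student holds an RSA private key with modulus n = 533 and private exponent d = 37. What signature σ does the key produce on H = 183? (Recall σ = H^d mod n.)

352

H^2 ≡ 183^2 = 33489 ≡ 443
H^4 ≡ 443^2 = 196249 ≡ 105
H^8 ≡ 105^2 = 11025 ≡ 365
H^16 ≡ 365^2 = 133225 ≡ 508
H^32 ≡ 508^2 = 258064 ≡ 92
37 = 32 + 4 + 1, so H^37 ≡ 92·105·183 ≡ 352 (mod 533)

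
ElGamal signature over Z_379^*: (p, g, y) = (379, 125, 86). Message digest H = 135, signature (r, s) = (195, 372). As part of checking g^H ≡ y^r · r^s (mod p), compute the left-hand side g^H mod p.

86

125^2 = 15625 ≡ 86
125^4 ≡ 86^2 = 7396 ≡ 195
125^8 ≡ 195^2 = 38025 ≡ 125
125^16 ≡ 125^2 = 15625 ≡ 86
125^32 ≡ 86^2 = 7396 ≡ 195
125^64 ≡ 195^2 = 38025 ≡ 125
125^128 ≡ 125^2 = 15625 ≡ 86
135 = 128 + 4 + 2 + 1, so 125^135 ≡ 86·195·86·125 ≡ 86 (mod 379)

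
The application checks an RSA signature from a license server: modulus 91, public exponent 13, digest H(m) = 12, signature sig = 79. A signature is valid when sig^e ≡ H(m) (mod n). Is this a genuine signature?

sig^2 ≡ 79^2 = 6241 ≡ 53
sig^4 ≡ 53^2 = 2809 ≡ 79
sig^8 ≡ 79^2 = 6241 ≡ 53
13 = 8 + 4 + 1, so sig^13 ≡ 53·79·79 ≡ 79 (mod 91)
The recovered value 79 does not match the digest 12.

forged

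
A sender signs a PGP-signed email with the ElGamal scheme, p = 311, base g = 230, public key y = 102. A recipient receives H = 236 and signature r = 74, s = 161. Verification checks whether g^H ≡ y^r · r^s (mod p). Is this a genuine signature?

forged

Left side g^H mod p:
230^2 = 52900 ≡ 30
230^4 ≡ 30^2 = 900 ≡ 278
230^8 ≡ 278^2 = 77284 ≡ 156
230^16 ≡ 156^2 = 24336 ≡ 78
230^32 ≡ 78^2 = 6084 ≡ 175
230^64 ≡ 175^2 = 30625 ≡ 147
230^128 ≡ 147^2 = 21609 ≡ 150
236 = 128 + 64 + 32 + 8 + 4, so 230^236 ≡ 150·147·175·156·278 ≡ 100 (mod 311)
Right side y^r · r^s mod p:
102^2 = 10404 ≡ 141
102^4 ≡ 141^2 = 19881 ≡ 288
102^8 ≡ 288^2 = 82944 ≡ 218
102^16 ≡ 218^2 = 47524 ≡ 252
102^32 ≡ 252^2 = 63504 ≡ 60
102^64 ≡ 60^2 = 3600 ≡ 179
74 = 64 + 8 + 2, so 102^74 ≡ 179·218·141 ≡ 201 (mod 311)
74^2 = 5476 ≡ 189
74^4 ≡ 189^2 = 35721 ≡ 267
74^8 ≡ 267^2 = 71289 ≡ 70
74^16 ≡ 70^2 = 4900 ≡ 235
74^32 ≡ 235^2 = 55225 ≡ 178
74^64 ≡ 178^2 = 31684 ≡ 273
74^128 ≡ 273^2 = 74529 ≡ 200
161 = 128 + 32 + 1, so 74^161 ≡ 200·178·74 ≡ 230 (mod 311)
201·230 = 46230 ≡ 202 (mod 311)
100 ≠ 202, so verification fails.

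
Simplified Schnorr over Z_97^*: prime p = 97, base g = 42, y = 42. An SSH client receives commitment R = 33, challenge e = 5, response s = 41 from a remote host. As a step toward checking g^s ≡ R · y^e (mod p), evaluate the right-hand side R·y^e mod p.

42^2 = 1764 ≡ 18
42^4 ≡ 18^2 = 324 ≡ 33
5 = 4 + 1, so 42^5 ≡ 33·42 ≡ 28 (mod 97)
R · y^e ≡ 33·28 = 924 ≡ 51 (mod 97)

51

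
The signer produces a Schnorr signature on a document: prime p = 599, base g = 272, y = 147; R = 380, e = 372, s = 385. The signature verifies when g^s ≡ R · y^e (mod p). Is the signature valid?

g^s mod p:
272^2 = 73984 ≡ 307
272^4 ≡ 307^2 = 94249 ≡ 206
272^8 ≡ 206^2 = 42436 ≡ 506
272^16 ≡ 506^2 = 256036 ≡ 263
272^32 ≡ 263^2 = 69169 ≡ 284
272^64 ≡ 284^2 = 80656 ≡ 390
272^128 ≡ 390^2 = 152100 ≡ 553
272^256 ≡ 553^2 = 305809 ≡ 319
385 = 256 + 128 + 1, so 272^385 ≡ 319·553·272 ≡ 408 (mod 599)
R · y^e mod p:
147^2 = 21609 ≡ 45
147^4 ≡ 45^2 = 2025 ≡ 228
147^8 ≡ 228^2 = 51984 ≡ 470
147^16 ≡ 470^2 = 220900 ≡ 468
147^32 ≡ 468^2 = 219024 ≡ 389
147^64 ≡ 389^2 = 151321 ≡ 373
147^128 ≡ 373^2 = 139129 ≡ 161
147^256 ≡ 161^2 = 25921 ≡ 164
372 = 256 + 64 + 32 + 16 + 4, so 147^372 ≡ 164·373·389·468·228 ≡ 392 (mod 599)
380·392 = 148960 ≡ 408 (mod 599)
408 ≡ 408 (mod 599); signature holds.

valid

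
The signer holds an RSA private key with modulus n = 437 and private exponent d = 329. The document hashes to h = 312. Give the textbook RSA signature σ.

Squares mod 437: h^1≡312, h^2≡330, h^4≡87, h^8≡140, h^16≡372, h^32≡292, h^64≡49, h^128≡216, h^256≡334
329 = 256 + 64 + 8 + 1, so h^329 ≡ 334·49·140·312 ≡ 430 (mod 437)

430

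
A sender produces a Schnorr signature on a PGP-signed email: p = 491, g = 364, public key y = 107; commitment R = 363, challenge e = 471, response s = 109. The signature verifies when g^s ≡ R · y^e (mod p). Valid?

no

g^s mod p:
364^2 = 132496 ≡ 417
364^4 ≡ 417^2 = 173889 ≡ 75
364^8 ≡ 75^2 = 5625 ≡ 224
364^16 ≡ 224^2 = 50176 ≡ 94
364^32 ≡ 94^2 = 8836 ≡ 489
364^64 ≡ 489^2 = 239121 ≡ 4
109 = 64 + 32 + 8 + 4 + 1, so 364^109 ≡ 4·489·224·75·364 ≡ 167 (mod 491)
R · y^e mod p:
107^2 = 11449 ≡ 156
107^4 ≡ 156^2 = 24336 ≡ 277
107^8 ≡ 277^2 = 76729 ≡ 133
107^16 ≡ 133^2 = 17689 ≡ 13
107^32 ≡ 13^2 = 169
107^64 ≡ 169^2 = 28561 ≡ 83
107^128 ≡ 83^2 = 6889 ≡ 15
107^256 ≡ 15^2 = 225
471 = 256 + 128 + 64 + 16 + 4 + 2 + 1, so 107^471 ≡ 225·15·83·13·277·156·107 ≡ 321 (mod 491)
363·321 = 116523 ≡ 156 (mod 491)
167 ≠ 156; the check fails.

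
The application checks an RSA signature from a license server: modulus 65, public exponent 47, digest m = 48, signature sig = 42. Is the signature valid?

sig^2 ≡ 42^2 = 1764 ≡ 9
sig^4 ≡ 9^2 = 81 ≡ 16
sig^8 ≡ 16^2 = 256 ≡ 61
sig^16 ≡ 61^2 = 3721 ≡ 16
sig^32 ≡ 16^2 = 256 ≡ 61
47 = 32 + 8 + 4 + 2 + 1, so sig^47 ≡ 61·61·16·9·42 ≡ 48 (mod 65)
Since 48 equals the digest 48, verification succeeds.

valid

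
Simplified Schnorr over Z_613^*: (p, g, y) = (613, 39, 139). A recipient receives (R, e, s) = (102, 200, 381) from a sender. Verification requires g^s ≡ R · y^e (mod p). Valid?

g^s mod p:
Squares mod 613: 39^1≡39, 39^2≡295, 39^4≡592, 39^8≡441, 39^16≡160, 39^32≡467, 39^64≡474, 39^128≡318, 39^256≡592
381 = 256 + 64 + 32 + 16 + 8 + 4 + 1, so 39^381 ≡ 592·474·467·160·441·592·39 ≡ 142 (mod 613)
R · y^e mod p:
Squares mod 613: 139^1≡139, 139^2≡318, 139^4≡592, 139^8≡441, 139^16≡160, 139^32≡467, 139^64≡474, 139^128≡318
200 = 128 + 64 + 8, so 139^200 ≡ 318·474·441 ≡ 318 (mod 613)
102·318 = 32436 ≡ 560 (mod 613)
142 ≠ 560; the check fails.

no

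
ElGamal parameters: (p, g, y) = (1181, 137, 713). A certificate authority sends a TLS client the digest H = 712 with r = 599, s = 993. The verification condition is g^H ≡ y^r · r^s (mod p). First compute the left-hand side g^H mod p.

137^2 = 18769 ≡ 1054
137^4 ≡ 1054^2 = 1110916 ≡ 776
137^8 ≡ 776^2 = 602176 ≡ 1047
137^16 ≡ 1047^2 = 1096209 ≡ 241
137^32 ≡ 241^2 = 58081 ≡ 212
137^64 ≡ 212^2 = 44944 ≡ 66
137^128 ≡ 66^2 = 4356 ≡ 813
137^256 ≡ 813^2 = 660969 ≡ 790
137^512 ≡ 790^2 = 624100 ≡ 532
712 = 512 + 128 + 64 + 8, so 137^712 ≡ 532·813·66·1047 ≡ 102 (mod 1181)

102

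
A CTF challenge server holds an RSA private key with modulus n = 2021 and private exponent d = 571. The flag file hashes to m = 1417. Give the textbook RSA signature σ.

59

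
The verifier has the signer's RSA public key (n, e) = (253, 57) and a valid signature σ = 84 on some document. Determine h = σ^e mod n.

Squares mod 253: σ^1≡84, σ^2≡225, σ^4≡25, σ^8≡119, σ^16≡246, σ^32≡49
57 = 32 + 16 + 8 + 1, so σ^57 ≡ 49·246·119·84 ≡ 28 (mod 253)

28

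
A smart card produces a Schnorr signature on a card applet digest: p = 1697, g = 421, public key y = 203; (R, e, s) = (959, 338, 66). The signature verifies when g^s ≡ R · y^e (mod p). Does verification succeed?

g^s mod p:
Squares mod 1697: 421^1≡421, 421^2≡753, 421^4≡211, 421^8≡399, 421^16≡1380, 421^32≡366, 421^64≡1590
66 = 64 + 2, so 421^66 ≡ 1590·753 ≡ 885 (mod 1697)
R · y^e mod p:
Squares mod 1697: 203^1≡203, 203^2≡481, 203^4≡569, 203^8≡1331, 203^16≡1590, 203^32≡1267, 203^64≡1624, 203^128≡238, 203^256≡643
338 = 256 + 64 + 16 + 2, so 203^338 ≡ 643·1624·1590·481 ≡ 1041 (mod 1697)
959·1041 = 998319 ≡ 483 (mod 1697)
885 ≠ 483; the check fails.

fails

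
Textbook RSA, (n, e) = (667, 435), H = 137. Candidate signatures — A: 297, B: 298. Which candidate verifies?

B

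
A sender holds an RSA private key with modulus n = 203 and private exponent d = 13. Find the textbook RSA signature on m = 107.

16

m^13 mod 203 = 16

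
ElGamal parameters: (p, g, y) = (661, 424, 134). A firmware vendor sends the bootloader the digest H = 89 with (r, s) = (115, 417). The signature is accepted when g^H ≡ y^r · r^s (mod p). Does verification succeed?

Left side g^H mod p:
424^2 = 179776 ≡ 645
424^4 ≡ 645^2 = 416025 ≡ 256
424^8 ≡ 256^2 = 65536 ≡ 97
424^16 ≡ 97^2 = 9409 ≡ 155
424^32 ≡ 155^2 = 24025 ≡ 229
424^64 ≡ 229^2 = 52441 ≡ 222
89 = 64 + 16 + 8 + 1, so 424^89 ≡ 222·155·97·424 ≡ 260 (mod 661)
Right side y^r · r^s mod p:
134^2 = 17956 ≡ 109
134^4 ≡ 109^2 = 11881 ≡ 644
134^8 ≡ 644^2 = 414736 ≡ 289
134^16 ≡ 289^2 = 83521 ≡ 235
134^32 ≡ 235^2 = 55225 ≡ 362
134^64 ≡ 362^2 = 131044 ≡ 166
115 = 64 + 32 + 16 + 2 + 1, so 134^115 ≡ 166·362·235·109·134 ≡ 363 (mod 661)
115^2 = 13225 ≡ 5
115^4 ≡ 5^2 = 25
115^8 ≡ 25^2 = 625
115^16 ≡ 625^2 = 390625 ≡ 635
115^32 ≡ 635^2 = 403225 ≡ 15
115^64 ≡ 15^2 = 225
115^128 ≡ 225^2 = 50625 ≡ 389
115^256 ≡ 389^2 = 151321 ≡ 613
417 = 256 + 128 + 32 + 1, so 115^417 ≡ 613·389·15·115 ≡ 8 (mod 661)
363·8 = 2904 ≡ 260 (mod 661)
260 ≡ 260 (mod 661), so the signature is genuine.

passes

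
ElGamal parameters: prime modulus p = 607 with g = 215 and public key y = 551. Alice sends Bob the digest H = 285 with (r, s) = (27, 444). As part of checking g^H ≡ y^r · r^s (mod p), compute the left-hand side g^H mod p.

Squares mod 607: 215^1≡215, 215^2≡93, 215^4≡151, 215^8≡342, 215^16≡420, 215^32≡370, 215^64≡325, 215^128≡7, 215^256≡49
285 = 256 + 16 + 8 + 4 + 1, so 215^285 ≡ 49·420·342·151·215 ≡ 272 (mod 607)

272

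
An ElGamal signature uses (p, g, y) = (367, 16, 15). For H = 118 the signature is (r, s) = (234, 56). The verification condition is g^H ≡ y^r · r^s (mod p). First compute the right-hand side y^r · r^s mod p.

73

Squares mod 367: 15^1≡15, 15^2≡225, 15^4≡346, 15^8≡74, 15^16≡338, 15^32≡107, 15^64≡72, 15^128≡46
234 = 128 + 64 + 32 + 8 + 2, so 15^234 ≡ 46·72·107·74·225 ≡ 87 (mod 367)
Squares mod 367: 234^1≡234, 234^2≡73, 234^4≡191, 234^8≡148, 234^16≡251, 234^32≡244
56 = 32 + 16 + 8, so 234^56 ≡ 244·251·148 ≡ 313 (mod 367)
y^r · r^s ≡ 87·313 = 27231 ≡ 73 (mod 367)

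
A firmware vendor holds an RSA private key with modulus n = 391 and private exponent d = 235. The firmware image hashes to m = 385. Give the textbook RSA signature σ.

m^2 ≡ 385^2 = 148225 ≡ 36
m^4 ≡ 36^2 = 1296 ≡ 123
m^8 ≡ 123^2 = 15129 ≡ 271
m^16 ≡ 271^2 = 73441 ≡ 324
m^32 ≡ 324^2 = 104976 ≡ 188
m^64 ≡ 188^2 = 35344 ≡ 154
m^128 ≡ 154^2 = 23716 ≡ 256
235 = 128 + 64 + 32 + 8 + 2 + 1, so m^235 ≡ 256·154·188·271·36·385 ≡ 199 (mod 391)

199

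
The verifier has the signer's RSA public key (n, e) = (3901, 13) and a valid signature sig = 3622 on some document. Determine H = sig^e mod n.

sig^13 mod 3901 = 3091

3091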